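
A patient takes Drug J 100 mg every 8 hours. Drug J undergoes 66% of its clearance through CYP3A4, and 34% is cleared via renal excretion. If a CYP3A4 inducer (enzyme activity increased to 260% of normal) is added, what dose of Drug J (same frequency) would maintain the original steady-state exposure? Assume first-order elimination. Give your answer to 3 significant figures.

206 mg

The CYP3A4 pathway (66% of clearance) is boosted to 2.6× activity: 0.66 × 2.6 = 1.716.
Non-CYP routes (34%) are unchanged.
Relative clearance = 1.716 + 0.34 = 2.056.
To maintain the same steady-state level, dose must scale with clearance: new dose = 100 × 2.056 = 206 mg.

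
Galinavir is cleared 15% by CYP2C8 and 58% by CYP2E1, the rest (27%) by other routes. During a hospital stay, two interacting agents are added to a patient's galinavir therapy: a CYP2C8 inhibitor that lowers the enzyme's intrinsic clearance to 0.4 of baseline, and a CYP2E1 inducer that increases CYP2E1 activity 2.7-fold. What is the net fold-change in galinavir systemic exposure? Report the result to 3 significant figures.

0.527

The CYP2C8 pathway (15% of clearance) falls to 0.4× activity: 0.15 × 0.4 = 0.06.
The CYP2E1 pathway (58% of clearance) rises to 2.7× activity: 0.58 × 2.7 = 1.566.
Non-CYP routes (27%) are unchanged.
New clearance relative to baseline: 0.06 + 1.566 + 0.27 = 1.896.
Net systemic exposure ratio = 1 / 1.896 = 0.527.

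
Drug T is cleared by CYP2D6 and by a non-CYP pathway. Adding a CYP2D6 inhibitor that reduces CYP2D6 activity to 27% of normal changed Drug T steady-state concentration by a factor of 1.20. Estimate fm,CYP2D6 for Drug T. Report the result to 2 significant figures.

Let fm be the CYP2D6 fraction. New clearance relative to baseline = fm × 0.27 + (1 − fm).
Steady-state concentration ratio = 1 / (new CL fraction), so new CL fraction = 1 / 1.20 = 0.8333.
fm × 0.27 + 1 − fm = 0.8333  ⇒  fm × (0.27 − 1) = −0.1667  ⇒  fm = 0.23.

0.23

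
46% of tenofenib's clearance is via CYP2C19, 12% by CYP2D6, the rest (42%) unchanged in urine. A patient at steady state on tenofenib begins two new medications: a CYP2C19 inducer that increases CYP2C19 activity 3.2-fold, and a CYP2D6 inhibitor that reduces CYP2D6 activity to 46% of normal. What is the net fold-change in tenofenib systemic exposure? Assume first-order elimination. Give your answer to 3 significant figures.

0.514

The CYP2C19 pathway (46% of clearance) rises to 3.2× activity: 0.46 × 3.2 = 1.472.
The CYP2D6 pathway (12% of clearance) drops to 0.46× activity: 0.12 × 0.46 = 0.0552.
Non-CYP routes (42%) are unchanged.
Relative clearance = 1.472 + 0.0552 + 0.42 = 1.9472.
Systemic exposure ∝ 1/CL: fold-change = 1 / 1.9472 = 0.514.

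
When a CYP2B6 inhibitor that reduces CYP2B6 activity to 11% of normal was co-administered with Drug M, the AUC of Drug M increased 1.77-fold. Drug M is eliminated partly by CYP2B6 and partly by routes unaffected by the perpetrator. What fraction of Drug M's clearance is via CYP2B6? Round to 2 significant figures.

Call the CYP2B6 fraction fm. After the interaction, CL_new/CL_old = fm × 0.11 + (1 − fm).
AUC ratio = 1 / (new CL fraction), so new CL fraction = 1 / 1.77 = 0.565.
fm × 0.11 + 1 − fm = 0.565  ⇒  fm × (0.11 − 1) = −0.435  ⇒  fm = 0.49.

0.49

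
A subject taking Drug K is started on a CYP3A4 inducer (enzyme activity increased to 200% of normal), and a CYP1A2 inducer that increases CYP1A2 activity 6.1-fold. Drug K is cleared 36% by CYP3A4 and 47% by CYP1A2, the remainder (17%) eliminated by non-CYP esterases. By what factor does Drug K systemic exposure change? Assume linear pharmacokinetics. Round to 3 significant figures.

CYP3A4: 0.36 × 2 = 0.72
CYP1A2: 0.47 × 6.1 = 2.867
Other: 0.17 (unchanged)
New clearance relative to baseline: 0.72 + 2.867 + 0.17 = 3.757.
Because systemic exposure varies inversely with clearance, the combined effect is 1 / 3.757 = 0.266.

0.266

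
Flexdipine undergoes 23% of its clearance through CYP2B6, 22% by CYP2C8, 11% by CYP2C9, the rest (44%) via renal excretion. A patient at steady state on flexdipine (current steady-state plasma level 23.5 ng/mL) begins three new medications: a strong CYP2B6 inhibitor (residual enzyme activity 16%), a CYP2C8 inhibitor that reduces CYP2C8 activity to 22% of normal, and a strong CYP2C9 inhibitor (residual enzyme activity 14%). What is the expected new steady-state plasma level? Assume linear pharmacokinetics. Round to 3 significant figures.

The CYP2B6 pathway (23% of clearance) is reduced to 0.16× activity: 0.23 × 0.16 = 0.0368.
The CYP2C8 pathway (22% of clearance) falls to 0.22× activity: 0.22 × 0.22 = 0.0484.
The CYP2C9 pathway (11% of clearance) is reduced to 0.14× activity: 0.11 × 0.14 = 0.0154.
Non-CYP routes (44%) are unchanged.
Relative clearance = 0.0368 + 0.0484 + 0.0154 + 0.44 = 0.5406.
New steady-state plasma level = 23.5 / 0.5406 = 43.5 ng/mL (concentration scales inversely with clearance).

43.5 ng/mL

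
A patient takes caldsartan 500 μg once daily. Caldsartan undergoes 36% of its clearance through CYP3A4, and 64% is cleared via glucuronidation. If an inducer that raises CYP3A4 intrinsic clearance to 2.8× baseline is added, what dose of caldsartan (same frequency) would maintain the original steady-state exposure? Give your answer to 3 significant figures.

The CYP3A4 pathway (36% of clearance) rises to 2.8× activity: 0.36 × 2.8 = 1.008.
The remaining 64% of clearance is unaffected.
Relative clearance = 1.008 + 0.64 = 1.648.
To maintain the same steady-state level, dose must scale with clearance: new dose = 500 × 1.648 = 824 μg.

824 μg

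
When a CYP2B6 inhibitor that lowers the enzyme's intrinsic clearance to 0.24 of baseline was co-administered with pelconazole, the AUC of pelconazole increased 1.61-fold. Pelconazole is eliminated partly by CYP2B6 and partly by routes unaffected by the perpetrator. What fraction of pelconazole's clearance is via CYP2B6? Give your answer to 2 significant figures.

Let x = fm,CYP2B6. Because AUC ∝ 1/CL, relative clearance fell to 1/1.61 = 0.6211.
Setting x·0.24 + (1 − x) = 0.6211 and solving: x = (0.6211 − 1)/(0.24 − 1) = 0.50.

0.50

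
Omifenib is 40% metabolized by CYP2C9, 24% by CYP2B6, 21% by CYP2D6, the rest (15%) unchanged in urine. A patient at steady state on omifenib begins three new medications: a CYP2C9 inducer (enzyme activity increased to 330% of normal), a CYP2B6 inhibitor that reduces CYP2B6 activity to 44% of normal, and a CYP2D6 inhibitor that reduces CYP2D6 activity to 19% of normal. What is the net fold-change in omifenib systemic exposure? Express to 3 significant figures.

0.619

The CYP2C9 pathway (40% of clearance) rises to 3.3× activity: 0.4 × 3.3 = 1.32.
The CYP2B6 pathway (24% of clearance) falls to 0.44× activity: 0.24 × 0.44 = 0.1056.
The CYP2D6 pathway (21% of clearance) drops to 0.19× activity: 0.21 × 0.19 = 0.0399.
Non-CYP routes (15%) are unchanged.
Relative clearance = 1.32 + 0.1056 + 0.0399 + 0.15 = 1.6155.
Net systemic exposure ratio = 1 / 1.6155 = 0.619.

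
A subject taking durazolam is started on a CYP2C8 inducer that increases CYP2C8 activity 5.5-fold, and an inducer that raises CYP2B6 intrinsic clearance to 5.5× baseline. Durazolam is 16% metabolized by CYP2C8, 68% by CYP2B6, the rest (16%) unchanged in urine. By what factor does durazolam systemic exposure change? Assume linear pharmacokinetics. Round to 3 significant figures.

CYP2C8: 0.16 × 5.5 = 0.88
CYP2B6: 0.68 × 5.5 = 3.74
Other: 0.16 (unchanged)
New clearance relative to baseline: 0.88 + 3.74 + 0.16 = 4.78.
Net systemic exposure ratio = 1 / 4.78 = 0.209.

0.209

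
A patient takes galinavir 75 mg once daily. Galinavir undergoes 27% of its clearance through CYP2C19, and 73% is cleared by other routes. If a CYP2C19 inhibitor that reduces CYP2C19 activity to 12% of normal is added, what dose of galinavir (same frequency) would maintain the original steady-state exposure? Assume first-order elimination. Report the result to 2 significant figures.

57 mg

CYP2C19: 0.27 × 0.12 = 0.0324
Other: 0.73 (unchanged)
New clearance relative to baseline: 0.0324 + 0.73 = 0.7624.
To maintain the same steady-state level, dose must scale with clearance: new dose = 75 × 0.7624 = 57 mg.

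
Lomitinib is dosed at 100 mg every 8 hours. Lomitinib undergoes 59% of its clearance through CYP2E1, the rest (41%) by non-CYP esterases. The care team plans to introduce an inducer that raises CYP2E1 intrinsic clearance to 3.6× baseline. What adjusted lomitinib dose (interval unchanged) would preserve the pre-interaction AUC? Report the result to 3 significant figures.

The CYP2E1 pathway (59% of clearance) rises to 3.6× activity: 0.59 × 3.6 = 2.124.
The remaining 41% of clearance is unaffected.
CL_new/CL_old = 2.124 + 0.41 = 2.534.
To maintain the same steady-state level, dose must scale with clearance: new dose = 100 × 2.534 = 253 mg.

253 mg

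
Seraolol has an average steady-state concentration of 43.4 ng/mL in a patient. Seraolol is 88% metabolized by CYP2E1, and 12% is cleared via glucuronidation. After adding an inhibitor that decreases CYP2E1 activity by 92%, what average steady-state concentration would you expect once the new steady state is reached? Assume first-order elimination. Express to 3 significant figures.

228 ng/mL

The CYP2E1 pathway (88% of clearance) is reduced to 0.08× activity: 0.88 × 0.08 = 0.0704.
Non-CYP routes (12%) are unchanged.
New clearance relative to baseline: 0.0704 + 0.12 = 0.1904.
With dosing unchanged, average steady-state concentration scales as 1/CL: 43.4 / 0.1904 = 228 ng/mL.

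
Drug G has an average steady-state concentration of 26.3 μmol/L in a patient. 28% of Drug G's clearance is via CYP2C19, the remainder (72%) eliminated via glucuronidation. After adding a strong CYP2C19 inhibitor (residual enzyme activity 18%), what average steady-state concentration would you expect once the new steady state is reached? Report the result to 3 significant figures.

34.1 μmol/L

CYP2C19: 0.28 × 0.18 = 0.0504
Other: 0.72 (unchanged)
New clearance relative to baseline: 0.0504 + 0.72 = 0.7704.
New average steady-state concentration = baseline ÷ relative clearance = 26.3 / 0.7704 = 34.1 μmol/L.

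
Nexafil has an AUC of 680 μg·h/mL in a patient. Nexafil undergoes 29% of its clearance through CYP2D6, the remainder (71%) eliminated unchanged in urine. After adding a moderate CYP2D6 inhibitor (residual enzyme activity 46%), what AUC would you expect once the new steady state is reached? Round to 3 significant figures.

806 μg·h/mL

The CYP2D6 pathway (29% of clearance) drops to 0.46× activity: 0.29 × 0.46 = 0.1334.
Non-CYP routes (71%) are unchanged.
Relative clearance = 0.1334 + 0.71 = 0.8434.
With dosing unchanged, AUC scales as 1/CL: 680 / 0.8434 = 806 μg·h/mL.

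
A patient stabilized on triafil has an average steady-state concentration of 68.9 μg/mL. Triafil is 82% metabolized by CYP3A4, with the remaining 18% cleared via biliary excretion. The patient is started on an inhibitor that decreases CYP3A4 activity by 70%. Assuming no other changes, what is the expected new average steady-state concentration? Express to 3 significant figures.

The CYP3A4 pathway (82% of clearance) falls to 0.3× activity: 0.82 × 0.3 = 0.246.
Non-CYP routes (18%) are unchanged.
Relative clearance = 0.246 + 0.18 = 0.426.
Average steady-state concentration ∝ 1/CL, so new value = 68.9 / 0.426 = 162 μg/mL.

162 μg/mL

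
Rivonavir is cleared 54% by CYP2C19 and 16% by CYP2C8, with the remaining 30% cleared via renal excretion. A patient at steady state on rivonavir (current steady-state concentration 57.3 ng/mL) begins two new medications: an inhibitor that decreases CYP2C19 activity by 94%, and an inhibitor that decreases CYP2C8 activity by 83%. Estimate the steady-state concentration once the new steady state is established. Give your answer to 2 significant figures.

1.6 × 10² ng/mL

The CYP2C19 pathway (54% of clearance) drops to 0.06× activity: 0.54 × 0.06 = 0.0324.
The CYP2C8 pathway (16% of clearance) falls to 0.17× activity: 0.16 × 0.17 = 0.0272.
Non-CYP routes (30%) are unchanged.
New clearance relative to baseline: 0.0324 + 0.0272 + 0.3 = 0.3596.
Dividing the baseline by the relative clearance: 57.3 / 0.3596 = 1.6 × 10² ng/mL.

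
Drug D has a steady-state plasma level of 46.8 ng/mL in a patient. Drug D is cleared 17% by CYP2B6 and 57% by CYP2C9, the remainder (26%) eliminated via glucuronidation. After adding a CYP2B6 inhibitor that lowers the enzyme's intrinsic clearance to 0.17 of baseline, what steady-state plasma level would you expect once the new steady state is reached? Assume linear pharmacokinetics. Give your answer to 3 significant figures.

54.5 ng/mL

The CYP2B6 pathway (17% of clearance) drops to 0.17× activity: 0.17 × 0.17 = 0.0289.
CYP2C9 (57%) and the residual 26% are unaffected.
CL_new/CL_old = 0.0289 + 0.57 + 0.26 = 0.8589.
New steady-state plasma level = baseline ÷ relative clearance = 46.8 / 0.8589 = 54.5 ng/mL.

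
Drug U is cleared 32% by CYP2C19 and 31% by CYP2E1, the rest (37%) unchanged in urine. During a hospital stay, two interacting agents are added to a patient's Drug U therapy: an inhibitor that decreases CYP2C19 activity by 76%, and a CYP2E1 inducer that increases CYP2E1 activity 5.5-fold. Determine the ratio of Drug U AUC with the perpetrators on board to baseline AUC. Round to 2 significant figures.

The CYP2C19 pathway (32% of clearance) falls to 0.24× activity: 0.32 × 0.24 = 0.0768.
The CYP2E1 pathway (31% of clearance) increases to 5.5× activity: 0.31 × 5.5 = 1.705.
Non-CYP routes (37%) are unchanged.
Relative clearance = 0.0768 + 1.705 + 0.37 = 2.1518.
Net AUC ratio = 1 / 2.1518 = 0.46.

0.46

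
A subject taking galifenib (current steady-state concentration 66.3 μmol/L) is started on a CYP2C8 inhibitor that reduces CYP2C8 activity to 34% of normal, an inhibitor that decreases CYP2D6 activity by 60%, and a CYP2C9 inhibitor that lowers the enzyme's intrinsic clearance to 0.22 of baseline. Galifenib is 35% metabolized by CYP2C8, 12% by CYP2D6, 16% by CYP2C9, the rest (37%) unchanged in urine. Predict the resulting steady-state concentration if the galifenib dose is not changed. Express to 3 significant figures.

The CYP2C8 pathway (35% of clearance) is reduced to 0.34× activity: 0.35 × 0.34 = 0.119.
The CYP2D6 pathway (12% of clearance) falls to 0.4× activity: 0.12 × 0.4 = 0.048.
The CYP2C9 pathway (16% of clearance) drops to 0.22× activity: 0.16 × 0.22 = 0.0352.
Non-CYP routes (37%) are unchanged.
New clearance relative to baseline: 0.119 + 0.048 + 0.0352 + 0.37 = 0.5722.
Dividing the baseline by the relative clearance: 66.3 / 0.5722 = 116 μmol/L.

116 μmol/L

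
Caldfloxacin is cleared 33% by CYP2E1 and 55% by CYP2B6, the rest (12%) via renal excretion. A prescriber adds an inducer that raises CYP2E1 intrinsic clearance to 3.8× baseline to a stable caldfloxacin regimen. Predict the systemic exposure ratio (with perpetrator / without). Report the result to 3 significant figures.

0.520

The CYP2E1 pathway (33% of clearance) rises to 3.8× activity: 0.33 × 3.8 = 1.254.
CYP2B6 (55%) and the residual 12% are unaffected.
CL_new/CL_old = 1.254 + 0.55 + 0.12 = 1.924.
Systemic exposure ratio = CL_old/CL_new = 1 / 1.924 = 0.520.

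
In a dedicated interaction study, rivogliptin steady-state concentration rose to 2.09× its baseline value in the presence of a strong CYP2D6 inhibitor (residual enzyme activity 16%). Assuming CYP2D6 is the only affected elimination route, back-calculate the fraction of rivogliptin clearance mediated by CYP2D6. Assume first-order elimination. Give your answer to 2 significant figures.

Let x = fm,CYP2D6. Because steady-state concentration ∝ 1/CL, relative clearance fell to 1/2.09 = 0.4785.
Setting x·0.16 + (1 − x) = 0.4785 and solving: x = (0.4785 − 1)/(0.16 − 1) = 0.62.

0.62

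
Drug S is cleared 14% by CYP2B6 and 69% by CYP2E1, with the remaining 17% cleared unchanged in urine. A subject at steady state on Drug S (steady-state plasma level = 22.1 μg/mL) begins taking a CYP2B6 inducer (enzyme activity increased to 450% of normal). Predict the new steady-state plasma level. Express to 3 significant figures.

14.8 μg/mL

The CYP2B6 pathway (14% of clearance) rises to 4.5× activity: 0.14 × 4.5 = 0.63.
CYP2E1 (69%) and the residual 17% are unaffected.
Relative clearance = 0.63 + 0.69 + 0.17 = 1.49.
Steady-state plasma level ∝ 1/CL, so new value = 22.1 / 1.49 = 14.8 μg/mL.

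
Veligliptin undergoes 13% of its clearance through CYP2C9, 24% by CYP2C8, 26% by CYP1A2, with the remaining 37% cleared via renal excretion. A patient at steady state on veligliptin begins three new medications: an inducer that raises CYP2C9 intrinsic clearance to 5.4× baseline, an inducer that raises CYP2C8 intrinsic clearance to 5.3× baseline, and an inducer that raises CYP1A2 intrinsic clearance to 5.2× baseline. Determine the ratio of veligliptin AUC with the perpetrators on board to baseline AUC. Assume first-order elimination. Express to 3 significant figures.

0.271

The CYP2C9 pathway (13% of clearance) is boosted to 5.4× activity: 0.13 × 5.4 = 0.702.
The CYP2C8 pathway (24% of clearance) is boosted to 5.3× activity: 0.24 × 5.3 = 1.272.
The CYP1A2 pathway (26% of clearance) rises to 5.2× activity: 0.26 × 5.2 = 1.352.
The remaining 37% of clearance is unaffected.
CL_new/CL_old = 0.702 + 1.272 + 1.352 + 0.37 = 3.696.
Net AUC ratio = 1 / 3.696 = 0.271.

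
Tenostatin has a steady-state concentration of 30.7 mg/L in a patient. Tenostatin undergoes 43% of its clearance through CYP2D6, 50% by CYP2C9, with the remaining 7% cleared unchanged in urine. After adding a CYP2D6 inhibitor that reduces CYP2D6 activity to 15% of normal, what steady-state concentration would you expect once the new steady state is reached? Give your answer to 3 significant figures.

48.4 mg/L

The CYP2D6 pathway (43% of clearance) drops to 0.15× activity: 0.43 × 0.15 = 0.0645.
CYP2C9 (50%) and the residual 7% are unaffected.
Relative clearance = 0.0645 + 0.5 + 0.07 = 0.6345.
Steady-state concentration ∝ 1/CL, so new value = 30.7 / 0.6345 = 48.4 mg/L.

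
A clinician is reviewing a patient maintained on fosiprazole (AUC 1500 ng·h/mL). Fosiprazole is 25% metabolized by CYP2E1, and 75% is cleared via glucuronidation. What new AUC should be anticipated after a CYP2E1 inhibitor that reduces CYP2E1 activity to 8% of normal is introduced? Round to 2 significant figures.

1.9 × 10³ ng·h/mL

The CYP2E1 pathway (25% of clearance) drops to 0.08× activity: 0.25 × 0.08 = 0.02.
The remaining 75% of clearance is unaffected.
New clearance relative to baseline: 0.02 + 0.75 = 0.77.
AUC ∝ 1/CL, so new value = 1500 / 0.77 = 1.9 × 10³ ng·h/mL.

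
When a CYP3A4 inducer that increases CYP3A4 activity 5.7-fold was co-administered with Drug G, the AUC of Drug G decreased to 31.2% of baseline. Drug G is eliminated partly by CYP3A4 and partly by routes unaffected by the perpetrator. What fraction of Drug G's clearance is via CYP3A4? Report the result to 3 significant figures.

0.469

CL'/CL = 1 / 0.312 = 3.205
5.7·fm + (1 − fm) = 3.205
fm = (3.205 − 1) / (5.7 − 1) = 0.469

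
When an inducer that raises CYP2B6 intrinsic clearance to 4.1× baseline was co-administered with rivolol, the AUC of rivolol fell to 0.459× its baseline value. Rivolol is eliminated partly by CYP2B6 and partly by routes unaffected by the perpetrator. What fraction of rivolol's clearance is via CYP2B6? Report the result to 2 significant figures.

0.38

CL'/CL = 1 / 0.459 = 2.179
4.1·fm + (1 − fm) = 2.179
fm = (2.179 − 1) / (4.1 − 1) = 0.38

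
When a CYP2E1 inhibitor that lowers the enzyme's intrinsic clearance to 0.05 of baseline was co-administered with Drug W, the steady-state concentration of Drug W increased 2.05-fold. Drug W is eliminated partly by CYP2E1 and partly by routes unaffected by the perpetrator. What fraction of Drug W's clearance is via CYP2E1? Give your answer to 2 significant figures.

0.54

Let fm be the CYP2E1 fraction. New clearance relative to baseline = fm × 0.05 + (1 − fm).
Steady-state concentration ratio = 1 / (new CL fraction), so new CL fraction = 1 / 2.05 = 0.4878.
fm × 0.05 + 1 − fm = 0.4878  ⇒  fm × (0.05 − 1) = −0.5122  ⇒  fm = 0.54.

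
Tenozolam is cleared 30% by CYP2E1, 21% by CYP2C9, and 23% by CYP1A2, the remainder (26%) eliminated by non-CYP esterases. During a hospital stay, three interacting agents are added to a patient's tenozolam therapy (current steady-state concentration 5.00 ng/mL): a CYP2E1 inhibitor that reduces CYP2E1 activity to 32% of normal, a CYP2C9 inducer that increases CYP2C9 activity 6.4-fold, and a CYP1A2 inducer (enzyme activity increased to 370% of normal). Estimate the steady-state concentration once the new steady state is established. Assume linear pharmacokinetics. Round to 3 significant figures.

The CYP2E1 pathway (30% of clearance) falls to 0.32× activity: 0.3 × 0.32 = 0.096.
The CYP2C9 pathway (21% of clearance) increases to 6.4× activity: 0.21 × 6.4 = 1.344.
The CYP1A2 pathway (23% of clearance) increases to 3.7× activity: 0.23 × 3.7 = 0.851.
Non-CYP routes (26%) are unchanged.
Relative clearance = 0.096 + 1.344 + 0.851 + 0.26 = 2.551.
Steady-state concentration ∝ 1/CL: new value = 5.00 / 2.551 = 1.96 ng/mL.

1.96 ng/mL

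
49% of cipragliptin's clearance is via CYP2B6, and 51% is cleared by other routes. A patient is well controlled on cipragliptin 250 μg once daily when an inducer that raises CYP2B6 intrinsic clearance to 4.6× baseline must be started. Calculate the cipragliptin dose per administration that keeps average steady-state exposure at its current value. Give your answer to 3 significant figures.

691 μg

The CYP2B6 pathway (49% of clearance) is boosted to 4.6× activity: 0.49 × 4.6 = 2.254.
Non-CYP routes (51%) are unchanged.
New clearance relative to baseline: 2.254 + 0.51 = 2.764.
To maintain the same steady-state level, dose must scale with clearance: new dose = 250 × 2.764 = 691 μg.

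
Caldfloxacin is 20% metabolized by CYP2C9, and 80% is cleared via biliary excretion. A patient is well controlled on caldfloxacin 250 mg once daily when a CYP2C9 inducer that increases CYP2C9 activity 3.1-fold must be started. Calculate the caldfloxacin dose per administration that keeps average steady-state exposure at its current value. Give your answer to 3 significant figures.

The CYP2C9 pathway (20% of clearance) is boosted to 3.1× activity: 0.2 × 3.1 = 0.62.
The remaining 80% of clearance is unaffected.
New clearance relative to baseline: 0.62 + 0.8 = 1.42.
Css,avg = (dose rate)/CL, so holding Css fixed requires dose ∝ CL: 250 × 1.42 = 355 mg.

355 mg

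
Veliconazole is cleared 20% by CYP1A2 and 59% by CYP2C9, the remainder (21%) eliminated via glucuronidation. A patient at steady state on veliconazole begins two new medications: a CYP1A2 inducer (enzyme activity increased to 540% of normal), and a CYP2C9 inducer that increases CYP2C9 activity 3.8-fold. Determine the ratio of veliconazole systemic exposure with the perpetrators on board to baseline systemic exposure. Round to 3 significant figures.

CYP1A2: 0.2 × 5.4 = 1.08
CYP2C9: 0.59 × 3.8 = 2.242
Other: 0.21 (unchanged)
New clearance relative to baseline: 1.08 + 2.242 + 0.21 = 3.532.
Net systemic exposure ratio = 1 / 3.532 = 0.283.

0.283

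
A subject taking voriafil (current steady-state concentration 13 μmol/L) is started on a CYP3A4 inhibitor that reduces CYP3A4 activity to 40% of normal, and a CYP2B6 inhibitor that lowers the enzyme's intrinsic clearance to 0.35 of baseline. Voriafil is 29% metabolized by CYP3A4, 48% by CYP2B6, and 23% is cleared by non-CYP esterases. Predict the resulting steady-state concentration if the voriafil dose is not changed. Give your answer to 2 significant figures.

The CYP3A4 pathway (29% of clearance) falls to 0.4× activity: 0.29 × 0.4 = 0.116.
The CYP2B6 pathway (48% of clearance) is reduced to 0.35× activity: 0.48 × 0.35 = 0.168.
Non-CYP routes (23%) are unchanged.
CL_new/CL_old = 0.116 + 0.168 + 0.23 = 0.514.
New steady-state concentration = 13 / 0.514 = 25 μmol/L (concentration scales inversely with clearance).

25 μmol/L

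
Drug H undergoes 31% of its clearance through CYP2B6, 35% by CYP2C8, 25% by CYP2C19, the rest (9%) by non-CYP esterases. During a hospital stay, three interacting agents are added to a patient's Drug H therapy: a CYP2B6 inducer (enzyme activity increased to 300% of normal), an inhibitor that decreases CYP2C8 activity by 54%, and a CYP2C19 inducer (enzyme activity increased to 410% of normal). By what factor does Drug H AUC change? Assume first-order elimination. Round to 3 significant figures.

0.453

The CYP2B6 pathway (31% of clearance) is boosted to 3× activity: 0.31 × 3 = 0.93.
The CYP2C8 pathway (35% of clearance) drops to 0.46× activity: 0.35 × 0.46 = 0.161.
The CYP2C19 pathway (25% of clearance) rises to 4.1× activity: 0.25 × 4.1 = 1.025.
The remaining 9% of clearance is unaffected.
Relative clearance = 0.93 + 0.161 + 1.025 + 0.09 = 2.206.
AUC ∝ 1/CL: fold-change = 1 / 2.206 = 0.453.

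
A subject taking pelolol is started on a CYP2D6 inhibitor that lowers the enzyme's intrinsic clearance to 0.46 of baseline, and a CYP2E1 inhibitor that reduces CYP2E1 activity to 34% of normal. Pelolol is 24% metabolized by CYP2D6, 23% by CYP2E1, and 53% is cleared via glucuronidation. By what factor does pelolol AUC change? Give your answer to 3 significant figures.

The CYP2D6 pathway (24% of clearance) is reduced to 0.46× activity: 0.24 × 0.46 = 0.1104.
The CYP2E1 pathway (23% of clearance) falls to 0.34× activity: 0.23 × 0.34 = 0.0782.
Non-CYP routes (53%) are unchanged.
Relative clearance = 0.1104 + 0.0782 + 0.53 = 0.7186.
Because AUC varies inversely with clearance, the combined effect is 1 / 0.7186 = 1.39.

1.39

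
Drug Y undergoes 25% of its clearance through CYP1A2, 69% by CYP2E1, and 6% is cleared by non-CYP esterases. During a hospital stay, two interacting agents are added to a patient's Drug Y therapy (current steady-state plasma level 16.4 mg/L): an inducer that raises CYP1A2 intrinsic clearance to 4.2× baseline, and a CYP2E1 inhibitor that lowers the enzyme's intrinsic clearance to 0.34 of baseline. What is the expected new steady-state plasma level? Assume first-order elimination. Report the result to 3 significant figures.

12.2 mg/L

CYP1A2: 0.25 × 4.2 = 1.05
CYP2E1: 0.69 × 0.34 = 0.2346
Other: 0.06 (unchanged)
New clearance relative to baseline: 1.05 + 0.2346 + 0.06 = 1.3446.
Dividing the baseline by the relative clearance: 16.4 / 1.3446 = 12.2 mg/L.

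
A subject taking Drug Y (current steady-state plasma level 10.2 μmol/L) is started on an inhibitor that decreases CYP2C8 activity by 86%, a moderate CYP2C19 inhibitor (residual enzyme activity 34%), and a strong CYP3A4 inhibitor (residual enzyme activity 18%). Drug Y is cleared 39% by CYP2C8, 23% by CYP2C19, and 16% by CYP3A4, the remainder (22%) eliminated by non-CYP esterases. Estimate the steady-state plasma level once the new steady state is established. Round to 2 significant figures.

The CYP2C8 pathway (39% of clearance) falls to 0.14× activity: 0.39 × 0.14 = 0.0546.
The CYP2C19 pathway (23% of clearance) is reduced to 0.34× activity: 0.23 × 0.34 = 0.0782.
The CYP3A4 pathway (16% of clearance) falls to 0.18× activity: 0.16 × 0.18 = 0.0288.
The remaining 22% of clearance is unaffected.
New clearance relative to baseline: 0.0546 + 0.0782 + 0.0288 + 0.22 = 0.3816.
Dividing the baseline by the relative clearance: 10.2 / 0.3816 = 27 μmol/L.

27 μmol/L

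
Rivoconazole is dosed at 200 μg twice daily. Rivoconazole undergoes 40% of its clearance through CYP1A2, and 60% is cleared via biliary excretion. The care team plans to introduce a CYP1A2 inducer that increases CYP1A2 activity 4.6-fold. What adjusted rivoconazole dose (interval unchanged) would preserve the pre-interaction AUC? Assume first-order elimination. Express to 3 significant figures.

488 μg

The CYP1A2 pathway (40% of clearance) increases to 4.6× activity: 0.4 × 4.6 = 1.84.
The remaining 60% of clearance is unaffected.
Relative clearance = 1.84 + 0.6 = 2.44.
Css,avg = (dose rate)/CL, so holding Css fixed requires dose ∝ CL: 200 × 2.44 = 488 μg.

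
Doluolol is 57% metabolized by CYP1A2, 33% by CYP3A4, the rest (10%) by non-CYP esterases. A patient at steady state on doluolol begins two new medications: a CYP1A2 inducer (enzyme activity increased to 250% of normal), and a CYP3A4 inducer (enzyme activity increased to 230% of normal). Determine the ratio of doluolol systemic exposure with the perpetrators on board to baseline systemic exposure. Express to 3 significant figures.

0.438

The CYP1A2 pathway (57% of clearance) rises to 2.5× activity: 0.57 × 2.5 = 1.425.
The CYP3A4 pathway (33% of clearance) rises to 2.3× activity: 0.33 × 2.3 = 0.759.
The remaining 10% of clearance is unaffected.
Relative clearance = 1.425 + 0.759 + 0.1 = 2.284.
Systemic exposure ∝ 1/CL: fold-change = 1 / 2.284 = 0.438.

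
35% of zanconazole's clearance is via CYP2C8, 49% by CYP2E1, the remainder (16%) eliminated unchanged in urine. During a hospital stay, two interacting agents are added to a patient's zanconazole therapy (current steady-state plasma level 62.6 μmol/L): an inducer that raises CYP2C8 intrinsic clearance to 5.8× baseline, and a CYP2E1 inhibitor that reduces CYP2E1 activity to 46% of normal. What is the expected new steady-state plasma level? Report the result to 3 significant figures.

25.9 μmol/L

The CYP2C8 pathway (35% of clearance) is boosted to 5.8× activity: 0.35 × 5.8 = 2.03.
The CYP2E1 pathway (49% of clearance) is reduced to 0.46× activity: 0.49 × 0.46 = 0.2254.
The remaining 16% of clearance is unaffected.
Relative clearance = 2.03 + 0.2254 + 0.16 = 2.4154.
New steady-state plasma level = 62.6 / 2.4154 = 25.9 μmol/L (concentration scales inversely with clearance).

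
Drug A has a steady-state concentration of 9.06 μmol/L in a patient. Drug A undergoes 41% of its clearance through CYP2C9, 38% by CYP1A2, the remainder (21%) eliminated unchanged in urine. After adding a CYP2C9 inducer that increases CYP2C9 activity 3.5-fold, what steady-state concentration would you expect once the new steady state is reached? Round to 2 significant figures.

The CYP2C9 pathway (41% of clearance) increases to 3.5× activity: 0.41 × 3.5 = 1.435.
CYP1A2 (38%) and the residual 21% are unaffected.
Relative clearance = 1.435 + 0.38 + 0.21 = 2.025.
With dosing unchanged, steady-state concentration scales as 1/CL: 9.06 / 2.025 = 4.5 μmol/L.

4.5 μmol/L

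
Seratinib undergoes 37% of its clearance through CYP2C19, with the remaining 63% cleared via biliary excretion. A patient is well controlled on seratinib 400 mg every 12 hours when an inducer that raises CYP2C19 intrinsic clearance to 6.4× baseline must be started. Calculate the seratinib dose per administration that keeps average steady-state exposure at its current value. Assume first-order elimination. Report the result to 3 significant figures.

1.20 × 10³ mg

The CYP2C19 pathway (37% of clearance) increases to 6.4× activity: 0.37 × 6.4 = 2.368.
Non-CYP routes (63%) are unchanged.
New clearance relative to baseline: 2.368 + 0.63 = 2.998.
Css,avg = (dose rate)/CL, so holding Css fixed requires dose ∝ CL: 400 × 2.998 = 1.20 × 10³ mg.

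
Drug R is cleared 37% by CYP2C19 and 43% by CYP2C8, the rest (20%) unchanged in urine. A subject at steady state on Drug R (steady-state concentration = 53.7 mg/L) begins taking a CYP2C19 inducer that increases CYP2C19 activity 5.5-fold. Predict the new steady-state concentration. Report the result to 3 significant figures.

20.2 mg/L

The CYP2C19 pathway (37% of clearance) is boosted to 5.5× activity: 0.37 × 5.5 = 2.035.
CYP2C8 (43%) and the residual 20% are unaffected.
New clearance relative to baseline: 2.035 + 0.43 + 0.2 = 2.665.
With dosing unchanged, steady-state concentration scales as 1/CL: 53.7 / 2.665 = 20.2 mg/L.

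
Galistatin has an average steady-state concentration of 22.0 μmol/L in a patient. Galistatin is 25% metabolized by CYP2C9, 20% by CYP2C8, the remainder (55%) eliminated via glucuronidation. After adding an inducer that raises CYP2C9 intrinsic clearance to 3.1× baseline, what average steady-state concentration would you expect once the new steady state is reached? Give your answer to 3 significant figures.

14.4 μmol/L

CYP2C9: 0.25 × 3.1 = 0.775
CYP2C8: 0.2 (unchanged)
Other: 0.55 (unchanged)
New clearance relative to baseline: 0.775 + 0.2 + 0.55 = 1.525.
With dosing unchanged, average steady-state concentration scales as 1/CL: 22.0 / 1.525 = 14.4 μmol/L.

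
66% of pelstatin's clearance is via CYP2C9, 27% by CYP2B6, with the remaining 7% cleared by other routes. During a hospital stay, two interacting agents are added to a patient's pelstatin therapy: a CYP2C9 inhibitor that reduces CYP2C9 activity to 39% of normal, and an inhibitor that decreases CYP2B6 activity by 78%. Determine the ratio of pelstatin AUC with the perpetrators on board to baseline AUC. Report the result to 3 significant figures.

CYP2C9: 0.66 × 0.39 = 0.2574
CYP2B6: 0.27 × 0.22 = 0.0594
Other: 0.07 (unchanged)
Relative clearance = 0.2574 + 0.0594 + 0.07 = 0.3868.
AUC ∝ 1/CL: fold-change = 1 / 0.3868 = 2.59.

2.59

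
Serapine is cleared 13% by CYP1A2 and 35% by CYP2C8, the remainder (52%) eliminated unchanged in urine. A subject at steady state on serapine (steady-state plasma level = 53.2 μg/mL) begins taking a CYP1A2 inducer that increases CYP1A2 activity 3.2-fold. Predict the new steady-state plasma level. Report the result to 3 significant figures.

41.4 μg/mL

The CYP1A2 pathway (13% of clearance) is boosted to 3.2× activity: 0.13 × 3.2 = 0.416.
CYP2C8 (35%) and the residual 52% are unaffected.
New clearance relative to baseline: 0.416 + 0.35 + 0.52 = 1.286.
Steady-state plasma level ∝ 1/CL, so new value = 53.2 / 1.286 = 41.4 μg/mL.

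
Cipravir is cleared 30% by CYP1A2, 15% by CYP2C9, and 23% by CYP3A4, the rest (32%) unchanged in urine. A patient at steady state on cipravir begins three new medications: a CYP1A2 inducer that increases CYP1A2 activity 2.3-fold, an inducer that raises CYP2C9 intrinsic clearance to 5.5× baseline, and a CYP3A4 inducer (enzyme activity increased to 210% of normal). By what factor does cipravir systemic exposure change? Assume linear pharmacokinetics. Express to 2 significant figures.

The CYP1A2 pathway (30% of clearance) is boosted to 2.3× activity: 0.3 × 2.3 = 0.69.
The CYP2C9 pathway (15% of clearance) is boosted to 5.5× activity: 0.15 × 5.5 = 0.825.
The CYP3A4 pathway (23% of clearance) rises to 2.1× activity: 0.23 × 2.1 = 0.483.
The remaining 32% of clearance is unaffected.
New clearance relative to baseline: 0.69 + 0.825 + 0.483 + 0.32 = 2.318.
Net systemic exposure ratio = 1 / 2.318 = 0.43.

0.43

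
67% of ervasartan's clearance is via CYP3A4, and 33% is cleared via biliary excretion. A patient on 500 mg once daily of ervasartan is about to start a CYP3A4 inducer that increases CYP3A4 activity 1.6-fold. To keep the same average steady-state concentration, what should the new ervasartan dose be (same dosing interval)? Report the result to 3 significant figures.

701 mg

CYP3A4: 0.67 × 1.6 = 1.072
Other: 0.33 (unchanged)
New clearance relative to baseline: 1.072 + 0.33 = 1.402.
Css,avg = (dose rate)/CL, so holding Css fixed requires dose ∝ CL: 500 × 1.402 = 701 mg.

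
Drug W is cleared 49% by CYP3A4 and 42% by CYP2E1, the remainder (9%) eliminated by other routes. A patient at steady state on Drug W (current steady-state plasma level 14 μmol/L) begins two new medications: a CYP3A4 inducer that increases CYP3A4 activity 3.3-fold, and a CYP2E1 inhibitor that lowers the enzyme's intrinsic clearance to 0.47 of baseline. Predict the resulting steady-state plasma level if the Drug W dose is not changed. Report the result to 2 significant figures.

The CYP3A4 pathway (49% of clearance) rises to 3.3× activity: 0.49 × 3.3 = 1.617.
The CYP2E1 pathway (42% of clearance) falls to 0.47× activity: 0.42 × 0.47 = 0.1974.
The remaining 9% of clearance is unaffected.
CL_new/CL_old = 1.617 + 0.1974 + 0.09 = 1.9044.
Steady-state plasma level ∝ 1/CL: new value = 14 / 1.9044 = 7.4 μmol/L.

7.4 μmol/L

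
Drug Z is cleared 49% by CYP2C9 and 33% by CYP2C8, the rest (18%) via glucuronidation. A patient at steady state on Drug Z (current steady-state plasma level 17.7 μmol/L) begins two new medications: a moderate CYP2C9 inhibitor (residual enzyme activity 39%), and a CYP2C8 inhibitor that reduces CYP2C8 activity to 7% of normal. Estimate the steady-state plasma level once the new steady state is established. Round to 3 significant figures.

44.9 μmol/L

The CYP2C9 pathway (49% of clearance) drops to 0.39× activity: 0.49 × 0.39 = 0.1911.
The CYP2C8 pathway (33% of clearance) falls to 0.07× activity: 0.33 × 0.07 = 0.0231.
Non-CYP routes (18%) are unchanged.
CL_new/CL_old = 0.1911 + 0.0231 + 0.18 = 0.3942.
New steady-state plasma level = 17.7 / 0.3942 = 44.9 μmol/L (concentration scales inversely with clearance).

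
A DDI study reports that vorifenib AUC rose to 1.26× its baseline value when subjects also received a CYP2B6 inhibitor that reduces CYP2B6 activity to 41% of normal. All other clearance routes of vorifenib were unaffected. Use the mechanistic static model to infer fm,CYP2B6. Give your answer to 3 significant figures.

CL'/CL = 1 / 1.26 = 0.7937
0.41·fm + (1 − fm) = 0.7937
fm = (0.7937 − 1) / (0.41 − 1) = 0.350

0.350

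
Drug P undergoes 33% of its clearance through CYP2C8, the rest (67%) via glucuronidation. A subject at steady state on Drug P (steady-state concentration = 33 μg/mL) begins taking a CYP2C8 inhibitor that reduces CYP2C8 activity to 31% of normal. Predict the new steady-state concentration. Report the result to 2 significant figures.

43 μg/mL

CYP2C8: 0.33 × 0.31 = 0.1023
Other: 0.67 (unchanged)
CL_new/CL_old = 0.1023 + 0.67 = 0.7723.
With dosing unchanged, steady-state concentration scales as 1/CL: 33 / 0.7723 = 43 μg/mL.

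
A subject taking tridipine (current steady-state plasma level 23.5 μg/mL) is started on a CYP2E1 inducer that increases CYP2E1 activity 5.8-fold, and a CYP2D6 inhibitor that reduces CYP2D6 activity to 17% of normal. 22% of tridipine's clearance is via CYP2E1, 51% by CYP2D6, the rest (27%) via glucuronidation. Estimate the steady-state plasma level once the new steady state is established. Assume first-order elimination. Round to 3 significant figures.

CYP2E1: 0.22 × 5.8 = 1.276
CYP2D6: 0.51 × 0.17 = 0.0867
Other: 0.27 (unchanged)
New clearance relative to baseline: 1.276 + 0.0867 + 0.27 = 1.6327.
New steady-state plasma level = 23.5 / 1.6327 = 14.4 μg/mL (concentration scales inversely with clearance).

14.4 μg/mL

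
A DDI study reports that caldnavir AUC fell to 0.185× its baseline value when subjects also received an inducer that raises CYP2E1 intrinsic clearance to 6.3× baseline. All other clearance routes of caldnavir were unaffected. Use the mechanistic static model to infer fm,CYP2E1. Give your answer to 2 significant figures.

Let fm be the CYP2E1 fraction. New clearance relative to baseline = fm × 6.3 + (1 − fm).
AUC ratio = 1 / (new CL fraction), so new CL fraction = 1 / 0.185 = 5.405.
fm × 6.3 + 1 − fm = 5.405  ⇒  fm × (6.3 − 1) = 4.405  ⇒  fm = 0.83.

0.83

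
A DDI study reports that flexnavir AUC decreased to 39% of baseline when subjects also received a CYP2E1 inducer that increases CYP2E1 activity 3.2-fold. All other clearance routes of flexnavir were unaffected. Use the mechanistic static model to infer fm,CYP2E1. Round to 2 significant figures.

CL'/CL = 1 / 0.390 = 2.564
3.2·fm + (1 − fm) = 2.564
fm = (2.564 − 1) / (3.2 − 1) = 0.71

0.71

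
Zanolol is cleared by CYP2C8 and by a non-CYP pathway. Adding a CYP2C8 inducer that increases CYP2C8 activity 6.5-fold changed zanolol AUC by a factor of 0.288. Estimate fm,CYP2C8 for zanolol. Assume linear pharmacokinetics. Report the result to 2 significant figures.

CL'/CL = 1 / 0.288 = 3.472
6.5·fm + (1 − fm) = 3.472
fm = (3.472 − 1) / (6.5 − 1) = 0.45

0.45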